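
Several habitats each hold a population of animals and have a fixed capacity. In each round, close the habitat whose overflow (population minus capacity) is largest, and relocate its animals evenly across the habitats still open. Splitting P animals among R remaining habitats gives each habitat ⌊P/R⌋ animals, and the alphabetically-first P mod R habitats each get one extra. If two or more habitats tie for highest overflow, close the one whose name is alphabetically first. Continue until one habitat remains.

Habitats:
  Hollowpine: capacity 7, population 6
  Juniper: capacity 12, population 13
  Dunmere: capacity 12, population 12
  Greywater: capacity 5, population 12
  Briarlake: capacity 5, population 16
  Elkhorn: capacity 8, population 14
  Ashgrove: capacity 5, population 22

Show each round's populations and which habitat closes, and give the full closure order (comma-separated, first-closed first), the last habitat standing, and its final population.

Round 1: Ashgrove=22 Briarlake=16 Dunmere=12 Elkhorn=14 Greywater=12 Hollowpine=6 Juniper=13 → close Ashgrove (overflow 17)
  22÷6 = 3 each, +1 to first 4
Round 2: Briarlake=20 Dunmere=16 Elkhorn=18 Greywater=16 Hollowpine=9 Juniper=16 → close Briarlake (overflow 15)
  20÷5 = 4 each, +1 to first 0
Round 3: Dunmere=20 Elkhorn=22 Greywater=20 Hollowpine=13 Juniper=20 → close Greywater (overflow 15)
  20÷4 = 5 each, +1 to first 0
Round 4: Dunmere=25 Elkhorn=27 Hollowpine=18 Juniper=25 → close Elkhorn (overflow 19)
  27÷3 = 9 each, +1 to first 0
Round 5: Dunmere=34 Hollowpine=27 Juniper=34 → close Dunmere (overflow 22)
  34÷2 = 17 each, +1 to first 0
Round 6: Hollowpine=44 Juniper=51 → close Juniper (overflow 39)
  51÷1 = 51 each, +1 to first 0

Closure order: Ashgrove, Briarlake, Greywater, Elkhorn, Dunmere, Juniper
Last habitat: Hollowpine with 95 animals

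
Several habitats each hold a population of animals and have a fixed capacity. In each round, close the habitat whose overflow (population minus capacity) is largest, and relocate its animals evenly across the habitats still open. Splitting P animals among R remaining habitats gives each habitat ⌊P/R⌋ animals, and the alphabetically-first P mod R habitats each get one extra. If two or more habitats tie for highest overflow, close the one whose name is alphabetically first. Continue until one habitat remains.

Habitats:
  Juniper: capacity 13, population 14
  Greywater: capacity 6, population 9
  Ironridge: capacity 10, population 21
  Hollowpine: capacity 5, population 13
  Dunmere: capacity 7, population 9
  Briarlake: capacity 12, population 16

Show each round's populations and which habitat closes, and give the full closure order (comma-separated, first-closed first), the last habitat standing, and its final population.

Round 1: Briarlake=16 Dunmere=9 Greywater=9 Hollowpine=13 Ironridge=21 Juniper=14 → close Ironridge (overflow 11)
  21÷5 = 4 each, +1 to first 1
Round 2: Briarlake=21 Dunmere=13 Greywater=13 Hollowpine=17 Juniper=18 → close Hollowpine (overflow 12)
  17÷4 = 4 each, +1 to first 1
Round 3: Briarlake=26 Dunmere=17 Greywater=17 Juniper=22 → close Briarlake (overflow 14)
  26÷3 = 8 each, +1 to first 2
Round 4: Dunmere=26 Greywater=26 Juniper=30 → close Greywater (overflow 20)
  26÷2 = 13 each, +1 to first 0
Round 5: Dunmere=39 Juniper=43 → close Dunmere (overflow 32)
  39÷1 = 39 each, +1 to first 0

Closure order: Ironridge, Hollowpine, Briarlake, Greywater, Dunmere
Last habitat: Juniper with 82 animals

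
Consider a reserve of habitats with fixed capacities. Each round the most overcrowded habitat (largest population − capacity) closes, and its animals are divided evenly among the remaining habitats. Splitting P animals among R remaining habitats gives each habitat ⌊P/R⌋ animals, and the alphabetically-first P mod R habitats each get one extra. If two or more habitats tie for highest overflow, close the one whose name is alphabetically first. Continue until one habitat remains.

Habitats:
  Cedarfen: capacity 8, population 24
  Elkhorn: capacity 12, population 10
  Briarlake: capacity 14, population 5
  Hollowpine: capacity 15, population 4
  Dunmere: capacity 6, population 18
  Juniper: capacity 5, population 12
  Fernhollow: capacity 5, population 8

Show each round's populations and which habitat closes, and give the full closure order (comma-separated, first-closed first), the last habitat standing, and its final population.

Closure order: Cedarfen, Dunmere, Juniper, Fernhollow, Elkhorn, Briarlake
Last habitat: Hollowpine with 81 animals

Round 1: Briarlake=5 Cedarfen=24 Dunmere=18 Elkhorn=10 Fernhollow=8 Hollowpine=4 Juniper=12 → close Cedarfen (overflow 16)
  24÷6 = 4 each, +1 to first 0
Round 2: Briarlake=9 Dunmere=22 Elkhorn=14 Fernhollow=12 Hollowpine=8 Juniper=16 → close Dunmere (overflow 16)
  22÷5 = 4 each, +1 to first 2
Round 3: Briarlake=14 Elkhorn=19 Fernhollow=16 Hollowpine=12 Juniper=20 → close Juniper (overflow 15)
  20÷4 = 5 each, +1 to first 0
Round 4: Briarlake=19 Elkhorn=24 Fernhollow=21 Hollowpine=17 → close Fernhollow (overflow 16)
  21÷3 = 7 each, +1 to first 0
Round 5: Briarlake=26 Elkhorn=31 Hollowpine=24 → close Elkhorn (overflow 19)
  31÷2 = 15 each, +1 to first 1
Round 6: Briarlake=42 Hollowpine=39 → close Briarlake (overflow 28)
  42÷1 = 42 each, +1 to first 0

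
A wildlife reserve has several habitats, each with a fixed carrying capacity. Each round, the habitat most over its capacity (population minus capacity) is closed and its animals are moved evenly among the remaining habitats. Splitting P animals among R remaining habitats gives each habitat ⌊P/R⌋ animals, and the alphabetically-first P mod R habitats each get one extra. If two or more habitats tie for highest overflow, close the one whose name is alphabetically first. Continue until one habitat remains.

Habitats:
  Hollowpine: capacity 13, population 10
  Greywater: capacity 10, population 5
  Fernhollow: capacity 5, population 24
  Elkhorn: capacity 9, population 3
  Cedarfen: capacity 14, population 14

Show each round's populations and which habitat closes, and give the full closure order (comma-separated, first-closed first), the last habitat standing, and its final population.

Round 1: Cedarfen=14 Elkhorn=3 Fernhollow=24 Greywater=5 Hollowpine=10 → close Fernhollow (overflow 19)
  24÷4 = 6 each, +1 to first 0
Round 2: Cedarfen=20 Elkhorn=9 Greywater=11 Hollowpine=16 → close Cedarfen (overflow 6)
  20÷3 = 6 each, +1 to first 2
Round 3: Elkhorn=16 Greywater=18 Hollowpine=22 → close Hollowpine (overflow 9)
  22÷2 = 11 each, +1 to first 0
Round 4: Elkhorn=27 Greywater=29 → close Greywater (overflow 19)
  29÷1 = 29 each, +1 to first 0

Closure order: Fernhollow, Cedarfen, Hollowpine, Greywater
Last habitat: Elkhorn with 56 animals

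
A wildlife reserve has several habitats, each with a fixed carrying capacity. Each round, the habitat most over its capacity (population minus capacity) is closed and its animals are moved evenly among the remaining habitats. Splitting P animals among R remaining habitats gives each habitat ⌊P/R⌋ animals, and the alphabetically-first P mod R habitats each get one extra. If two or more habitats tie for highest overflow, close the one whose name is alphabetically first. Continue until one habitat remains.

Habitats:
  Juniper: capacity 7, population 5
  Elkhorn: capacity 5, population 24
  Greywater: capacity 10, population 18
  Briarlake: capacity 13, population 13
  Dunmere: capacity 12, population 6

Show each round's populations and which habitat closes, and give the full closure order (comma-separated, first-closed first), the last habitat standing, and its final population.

Closure order: Elkhorn, Greywater, Briarlake, Juniper
Last habitat: Dunmere with 66 animals

Round 1: Briarlake=13 Dunmere=6 Elkhorn=24 Greywater=18 Juniper=5 → close Elkhorn (overflow 19)
  24÷4 = 6 each, +1 to first 0
Round 2: Briarlake=19 Dunmere=12 Greywater=24 Juniper=11 → close Greywater (overflow 14)
  24÷3 = 8 each, +1 to first 0
Round 3: Briarlake=27 Dunmere=20 Juniper=19 → close Briarlake (overflow 14)
  27÷2 = 13 each, +1 to first 1
Round 4: Dunmere=34 Juniper=32 → close Juniper (overflow 25)
  32÷1 = 32 each, +1 to first 0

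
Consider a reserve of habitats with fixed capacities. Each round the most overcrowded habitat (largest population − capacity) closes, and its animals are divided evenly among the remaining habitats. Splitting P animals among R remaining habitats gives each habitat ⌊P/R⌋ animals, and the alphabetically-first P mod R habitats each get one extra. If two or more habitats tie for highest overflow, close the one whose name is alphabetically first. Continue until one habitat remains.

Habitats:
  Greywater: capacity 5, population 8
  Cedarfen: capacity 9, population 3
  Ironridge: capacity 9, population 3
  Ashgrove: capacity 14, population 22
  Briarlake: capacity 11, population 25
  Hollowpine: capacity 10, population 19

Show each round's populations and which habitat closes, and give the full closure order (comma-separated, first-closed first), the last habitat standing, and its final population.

Round 1: Ashgrove=22 Briarlake=25 Cedarfen=3 Greywater=8 Hollowpine=19 Ironridge=3 → close Briarlake (overflow 14)
  25÷5 = 5 each, +1 to first 0
Round 2: Ashgrove=27 Cedarfen=8 Greywater=13 Hollowpine=24 Ironridge=8 → close Hollowpine (overflow 14)
  24÷4 = 6 each, +1 to first 0
Round 3: Ashgrove=33 Cedarfen=14 Greywater=19 Ironridge=14 → close Ashgrove (overflow 19)
  33÷3 = 11 each, +1 to first 0
Round 4: Cedarfen=25 Greywater=30 Ironridge=25 → close Greywater (overflow 25)
  30÷2 = 15 each, +1 to first 0
Round 5: Cedarfen=40 Ironridge=40 → close Cedarfen (overflow 31)
  40÷1 = 40 each, +1 to first 0

Closure order: Briarlake, Hollowpine, Ashgrove, Greywater, Cedarfen
Last habitat: Ironridge with 80 animals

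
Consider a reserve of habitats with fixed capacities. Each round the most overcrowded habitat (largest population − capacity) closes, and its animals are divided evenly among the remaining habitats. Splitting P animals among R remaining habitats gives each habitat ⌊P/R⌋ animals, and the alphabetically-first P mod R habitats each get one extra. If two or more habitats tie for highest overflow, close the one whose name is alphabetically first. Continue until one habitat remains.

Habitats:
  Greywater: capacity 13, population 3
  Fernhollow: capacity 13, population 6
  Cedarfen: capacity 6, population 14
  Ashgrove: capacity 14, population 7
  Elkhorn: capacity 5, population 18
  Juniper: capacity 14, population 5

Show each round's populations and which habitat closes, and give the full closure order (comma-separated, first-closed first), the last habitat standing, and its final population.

Closure order: Elkhorn, Cedarfen, Ashgrove, Fernhollow, Greywater
Last habitat: Juniper with 53 animals

Round 1: Ashgrove=7 Cedarfen=14 Elkhorn=18 Fernhollow=6 Greywater=3 Juniper=5 → close Elkhorn (overflow 13)
  18÷5 = 3 each, +1 to first 3
Round 2: Ashgrove=11 Cedarfen=18 Fernhollow=10 Greywater=6 Juniper=8 → close Cedarfen (overflow 12)
  18÷4 = 4 each, +1 to first 2
Round 3: Ashgrove=16 Fernhollow=15 Greywater=10 Juniper=12 → close Ashgrove (overflow 2)
  16÷3 = 5 each, +1 to first 1
Round 4: Fernhollow=21 Greywater=15 Juniper=17 → close Fernhollow (overflow 8)
  21÷2 = 10 each, +1 to first 1
Round 5: Greywater=26 Juniper=27 → close Greywater (overflow 13)
  26÷1 = 26 each, +1 to first 0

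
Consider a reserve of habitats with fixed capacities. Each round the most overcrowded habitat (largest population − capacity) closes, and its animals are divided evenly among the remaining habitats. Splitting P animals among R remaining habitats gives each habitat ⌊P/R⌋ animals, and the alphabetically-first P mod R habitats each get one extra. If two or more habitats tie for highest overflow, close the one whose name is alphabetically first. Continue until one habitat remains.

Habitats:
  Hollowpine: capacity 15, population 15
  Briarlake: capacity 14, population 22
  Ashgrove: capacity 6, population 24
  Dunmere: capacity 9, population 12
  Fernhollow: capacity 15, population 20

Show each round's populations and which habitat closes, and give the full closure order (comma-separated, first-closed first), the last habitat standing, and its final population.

Round 1: Ashgrove=24 Briarlake=22 Dunmere=12 Fernhollow=20 Hollowpine=15 → close Ashgrove (overflow 18)
  24÷4 = 6 each, +1 to first 0
Round 2: Briarlake=28 Dunmere=18 Fernhollow=26 Hollowpine=21 → close Briarlake (overflow 14)
  28÷3 = 9 each, +1 to first 1
Round 3: Dunmere=28 Fernhollow=35 Hollowpine=30 → close Fernhollow (overflow 20)
  35÷2 = 17 each, +1 to first 1
Round 4: Dunmere=46 Hollowpine=47 → close Dunmere (overflow 37)
  46÷1 = 46 each, +1 to first 0

Closure order: Ashgrove, Briarlake, Fernhollow, Dunmere
Last habitat: Hollowpine with 93 animals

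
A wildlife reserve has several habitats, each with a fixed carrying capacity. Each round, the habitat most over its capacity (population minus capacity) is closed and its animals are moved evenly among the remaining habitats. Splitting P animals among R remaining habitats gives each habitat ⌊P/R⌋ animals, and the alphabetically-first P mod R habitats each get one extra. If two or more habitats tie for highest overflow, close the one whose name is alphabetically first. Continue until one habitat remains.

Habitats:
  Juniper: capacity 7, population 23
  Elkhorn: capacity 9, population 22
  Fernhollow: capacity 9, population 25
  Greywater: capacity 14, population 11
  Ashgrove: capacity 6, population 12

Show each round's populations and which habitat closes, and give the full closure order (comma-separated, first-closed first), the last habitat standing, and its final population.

Round 1: Ashgrove=12 Elkhorn=22 Fernhollow=25 Greywater=11 Juniper=23 → close Fernhollow (overflow 16)
  25÷4 = 6 each, +1 to first 1
Round 2: Ashgrove=19 Elkhorn=28 Greywater=17 Juniper=29 → close Juniper (overflow 22)
  29÷3 = 9 each, +1 to first 2
Round 3: Ashgrove=29 Elkhorn=38 Greywater=26 → close Elkhorn (overflow 29)
  38÷2 = 19 each, +1 to first 0
Round 4: Ashgrove=48 Greywater=45 → close Ashgrove (overflow 42)
  48÷1 = 48 each, +1 to first 0

Closure order: Fernhollow, Juniper, Elkhorn, Ashgrove
Last habitat: Greywater with 93 animals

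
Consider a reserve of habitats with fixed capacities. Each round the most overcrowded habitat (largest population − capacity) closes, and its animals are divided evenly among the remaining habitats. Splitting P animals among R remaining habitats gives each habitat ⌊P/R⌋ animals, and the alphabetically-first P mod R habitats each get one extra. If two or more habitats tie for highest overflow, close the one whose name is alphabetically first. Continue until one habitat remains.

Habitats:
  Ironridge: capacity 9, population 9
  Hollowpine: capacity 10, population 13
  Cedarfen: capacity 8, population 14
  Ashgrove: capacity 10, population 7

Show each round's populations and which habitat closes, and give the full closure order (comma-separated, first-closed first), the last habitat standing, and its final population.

Closure order: Cedarfen, Hollowpine, Ironridge
Last habitat: Ashgrove with 43 animals

Round 1: Ashgrove=7 Cedarfen=14 Hollowpine=13 Ironridge=9 → close Cedarfen (overflow 6)
  14÷3 = 4 each, +1 to first 2
Round 2: Ashgrove=12 Hollowpine=18 Ironridge=13 → close Hollowpine (overflow 8)
  18÷2 = 9 each, +1 to first 0
Round 3: Ashgrove=21 Ironridge=22 → close Ironridge (overflow 13)
  22÷1 = 22 each, +1 to first 0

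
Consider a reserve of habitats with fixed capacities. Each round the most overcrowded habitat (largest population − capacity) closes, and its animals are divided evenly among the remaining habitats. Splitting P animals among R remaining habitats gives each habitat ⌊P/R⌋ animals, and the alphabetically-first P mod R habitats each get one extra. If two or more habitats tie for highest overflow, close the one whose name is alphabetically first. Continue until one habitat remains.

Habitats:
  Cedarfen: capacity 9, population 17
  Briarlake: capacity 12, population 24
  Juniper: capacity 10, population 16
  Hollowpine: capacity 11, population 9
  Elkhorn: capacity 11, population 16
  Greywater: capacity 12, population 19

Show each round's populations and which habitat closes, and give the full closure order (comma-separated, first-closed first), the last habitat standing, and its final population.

Closure order: Briarlake, Cedarfen, Greywater, Elkhorn, Juniper
Last habitat: Hollowpine with 101 animals

Round 1: Briarlake=24 Cedarfen=17 Elkhorn=16 Greywater=19 Hollowpine=9 Juniper=16 → close Briarlake (overflow 12)
  24÷5 = 4 each, +1 to first 4
Round 2: Cedarfen=22 Elkhorn=21 Greywater=24 Hollowpine=14 Juniper=20 → close Cedarfen (overflow 13)
  22÷4 = 5 each, +1 to first 2
Round 3: Elkhorn=27 Greywater=30 Hollowpine=19 Juniper=25 → close Greywater (overflow 18)
  30÷3 = 10 each, +1 to first 0
Round 4: Elkhorn=37 Hollowpine=29 Juniper=35 → close Elkhorn (overflow 26)
  37÷2 = 18 each, +1 to first 1
Round 5: Hollowpine=48 Juniper=53 → close Juniper (overflow 43)
  53÷1 = 53 each, +1 to first 0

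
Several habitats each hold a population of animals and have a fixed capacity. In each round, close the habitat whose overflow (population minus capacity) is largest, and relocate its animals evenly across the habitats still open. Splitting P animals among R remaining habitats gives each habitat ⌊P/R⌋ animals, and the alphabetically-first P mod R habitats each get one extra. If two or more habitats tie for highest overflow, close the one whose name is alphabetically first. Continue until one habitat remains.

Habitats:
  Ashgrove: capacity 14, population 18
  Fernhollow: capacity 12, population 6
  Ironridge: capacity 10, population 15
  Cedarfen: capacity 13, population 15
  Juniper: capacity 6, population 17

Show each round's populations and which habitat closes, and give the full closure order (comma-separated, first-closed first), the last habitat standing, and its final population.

Round 1: Ashgrove=18 Cedarfen=15 Fernhollow=6 Ironridge=15 Juniper=17 → close Juniper (overflow 11)
  17÷4 = 4 each, +1 to first 1
Round 2: Ashgrove=23 Cedarfen=19 Fernhollow=10 Ironridge=19 → close Ashgrove (overflow 9)
  23÷3 = 7 each, +1 to first 2
Round 3: Cedarfen=27 Fernhollow=18 Ironridge=26 → close Ironridge (overflow 16)
  26÷2 = 13 each, +1 to first 0
Round 4: Cedarfen=40 Fernhollow=31 → close Cedarfen (overflow 27)
  40÷1 = 40 each, +1 to first 0

Closure order: Juniper, Ashgrove, Ironridge, Cedarfen
Last habitat: Fernhollow with 71 animals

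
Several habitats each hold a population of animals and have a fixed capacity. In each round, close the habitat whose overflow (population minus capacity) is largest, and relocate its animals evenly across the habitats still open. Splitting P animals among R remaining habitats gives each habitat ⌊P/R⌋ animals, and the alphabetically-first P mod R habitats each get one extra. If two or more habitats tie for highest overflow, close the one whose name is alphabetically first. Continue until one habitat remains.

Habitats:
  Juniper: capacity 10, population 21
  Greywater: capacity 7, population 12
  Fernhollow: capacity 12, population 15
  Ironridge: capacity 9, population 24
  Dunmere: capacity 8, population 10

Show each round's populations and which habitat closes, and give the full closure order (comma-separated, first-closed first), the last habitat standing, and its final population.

Closure order: Ironridge, Juniper, Greywater, Dunmere
Last habitat: Fernhollow with 82 animals

Round 1: Dunmere=10 Fernhollow=15 Greywater=12 Ironridge=24 Juniper=21 → close Ironridge (overflow 15)
  24÷4 = 6 each, +1 to first 0
Round 2: Dunmere=16 Fernhollow=21 Greywater=18 Juniper=27 → close Juniper (overflow 17)
  27÷3 = 9 each, +1 to first 0
Round 3: Dunmere=25 Fernhollow=30 Greywater=27 → close Greywater (overflow 20)
  27÷2 = 13 each, +1 to first 1
Round 4: Dunmere=39 Fernhollow=43 → close Dunmere (overflow 31)
  39÷1 = 39 each, +1 to first 0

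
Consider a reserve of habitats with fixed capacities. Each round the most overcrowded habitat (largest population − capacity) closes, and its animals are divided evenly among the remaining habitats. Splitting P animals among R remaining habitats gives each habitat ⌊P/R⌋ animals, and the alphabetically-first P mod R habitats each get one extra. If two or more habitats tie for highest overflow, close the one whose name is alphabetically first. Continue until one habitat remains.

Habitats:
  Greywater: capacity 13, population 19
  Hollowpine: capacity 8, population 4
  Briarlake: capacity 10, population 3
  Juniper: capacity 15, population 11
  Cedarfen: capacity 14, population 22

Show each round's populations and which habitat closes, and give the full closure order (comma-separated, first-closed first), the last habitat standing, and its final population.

Closure order: Cedarfen, Greywater, Hollowpine, Briarlake
Last habitat: Juniper with 59 animals

Round 1: Briarlake=3 Cedarfen=22 Greywater=19 Hollowpine=4 Juniper=11 → close Cedarfen (overflow 8)
  22÷4 = 5 each, +1 to first 2
Round 2: Briarlake=9 Greywater=25 Hollowpine=9 Juniper=16 → close Greywater (overflow 12)
  25÷3 = 8 each, +1 to first 1
Round 3: Briarlake=18 Hollowpine=17 Juniper=24 → close Hollowpine (overflow 9)
  17÷2 = 8 each, +1 to first 1
Round 4: Briarlake=27 Juniper=32 → close Briarlake (overflow 17)
  27÷1 = 27 each, +1 to first 0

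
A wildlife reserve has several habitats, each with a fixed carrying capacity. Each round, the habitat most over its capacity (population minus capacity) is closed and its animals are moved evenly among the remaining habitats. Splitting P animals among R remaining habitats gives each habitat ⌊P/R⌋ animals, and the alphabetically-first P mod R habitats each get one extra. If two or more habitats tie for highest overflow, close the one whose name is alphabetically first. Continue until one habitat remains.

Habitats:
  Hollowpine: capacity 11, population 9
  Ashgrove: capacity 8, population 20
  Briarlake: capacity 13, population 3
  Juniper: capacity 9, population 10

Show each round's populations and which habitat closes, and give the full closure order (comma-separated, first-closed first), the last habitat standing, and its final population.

Round 1: Ashgrove=20 Briarlake=3 Hollowpine=9 Juniper=10 → close Ashgrove (overflow 12)
  20÷3 = 6 each, +1 to first 2
Round 2: Briarlake=10 Hollowpine=16 Juniper=16 → close Juniper (overflow 7)
  16÷2 = 8 each, +1 to first 0
Round 3: Briarlake=18 Hollowpine=24 → close Hollowpine (overflow 13)
  24÷1 = 24 each, +1 to first 0

Closure order: Ashgrove, Juniper, Hollowpine
Last habitat: Briarlake with 42 animals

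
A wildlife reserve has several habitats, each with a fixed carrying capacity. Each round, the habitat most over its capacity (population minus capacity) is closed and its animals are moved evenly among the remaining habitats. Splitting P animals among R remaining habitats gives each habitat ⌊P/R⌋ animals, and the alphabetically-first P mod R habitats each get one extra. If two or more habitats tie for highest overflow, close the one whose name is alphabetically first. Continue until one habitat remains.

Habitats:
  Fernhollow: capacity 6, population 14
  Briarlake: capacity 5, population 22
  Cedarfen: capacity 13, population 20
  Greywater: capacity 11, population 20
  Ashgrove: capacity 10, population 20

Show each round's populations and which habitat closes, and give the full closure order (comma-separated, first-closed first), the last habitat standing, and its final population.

Closure order: Briarlake, Ashgrove, Cedarfen, Fernhollow
Last habitat: Greywater with 96 animals

Round 1: Ashgrove=20 Briarlake=22 Cedarfen=20 Fernhollow=14 Greywater=20 → close Briarlake (overflow 17)
  22÷4 = 5 each, +1 to first 2
Round 2: Ashgrove=26 Cedarfen=26 Fernhollow=19 Greywater=25 → close Ashgrove (overflow 16)
  26÷3 = 8 each, +1 to first 2
Round 3: Cedarfen=35 Fernhollow=28 Greywater=33 → close Cedarfen (overflow 22)
  35÷2 = 17 each, +1 to first 1
Round 4: Fernhollow=46 Greywater=50 → close Fernhollow (overflow 40)
  46÷1 = 46 each, +1 to first 0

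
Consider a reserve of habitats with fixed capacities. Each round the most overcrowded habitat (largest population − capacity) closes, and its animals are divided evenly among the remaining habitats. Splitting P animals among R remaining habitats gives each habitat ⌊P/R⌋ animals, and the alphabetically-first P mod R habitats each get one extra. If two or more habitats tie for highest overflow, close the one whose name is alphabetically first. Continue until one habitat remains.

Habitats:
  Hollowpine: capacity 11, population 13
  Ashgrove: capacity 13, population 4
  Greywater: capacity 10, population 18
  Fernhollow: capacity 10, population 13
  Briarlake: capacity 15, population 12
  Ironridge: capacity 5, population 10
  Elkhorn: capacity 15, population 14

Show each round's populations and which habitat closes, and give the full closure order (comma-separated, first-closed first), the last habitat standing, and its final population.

Round 1: Ashgrove=4 Briarlake=12 Elkhorn=14 Fernhollow=13 Greywater=18 Hollowpine=13 Ironridge=10 → close Greywater (overflow 8)
  18÷6 = 3 each, +1 to first 0
Round 2: Ashgrove=7 Briarlake=15 Elkhorn=17 Fernhollow=16 Hollowpine=16 Ironridge=13 → close Ironridge (overflow 8)
  13÷5 = 2 each, +1 to first 3
Round 3: Ashgrove=10 Briarlake=18 Elkhorn=20 Fernhollow=18 Hollowpine=18 → close Fernhollow (overflow 8)
  18÷4 = 4 each, +1 to first 2
Round 4: Ashgrove=15 Briarlake=23 Elkhorn=24 Hollowpine=22 → close Hollowpine (overflow 11)
  22÷3 = 7 each, +1 to first 1
Round 5: Ashgrove=23 Briarlake=30 Elkhorn=31 → close Elkhorn (overflow 16)
  31÷2 = 15 each, +1 to first 1
Round 6: Ashgrove=39 Briarlake=45 → close Briarlake (overflow 30)
  45÷1 = 45 each, +1 to first 0

Closure order: Greywater, Ironridge, Fernhollow, Hollowpine, Elkhorn, Briarlake
Last habitat: Ashgrove with 84 animals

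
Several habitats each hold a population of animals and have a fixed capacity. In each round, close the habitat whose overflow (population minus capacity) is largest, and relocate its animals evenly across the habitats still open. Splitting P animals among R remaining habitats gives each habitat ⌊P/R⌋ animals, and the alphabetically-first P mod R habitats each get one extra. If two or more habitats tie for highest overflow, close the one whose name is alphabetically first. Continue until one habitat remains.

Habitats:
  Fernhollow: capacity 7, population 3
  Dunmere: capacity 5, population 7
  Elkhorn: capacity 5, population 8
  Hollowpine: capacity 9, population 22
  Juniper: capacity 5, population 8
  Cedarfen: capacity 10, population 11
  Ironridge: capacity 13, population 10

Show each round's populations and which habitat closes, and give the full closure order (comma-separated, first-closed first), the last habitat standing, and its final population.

Closure order: Hollowpine, Elkhorn, Dunmere, Cedarfen, Juniper, Fernhollow
Last habitat: Ironridge with 69 animals

Round 1: Cedarfen=11 Dunmere=7 Elkhorn=8 Fernhollow=3 Hollowpine=22 Ironridge=10 Juniper=8 → close Hollowpine (overflow 13)
  22÷6 = 3 each, +1 to first 4
Round 2: Cedarfen=15 Dunmere=11 Elkhorn=12 Fernhollow=7 Ironridge=13 Juniper=11 → close Elkhorn (overflow 7)
  12÷5 = 2 each, +1 to first 2
Round 3: Cedarfen=18 Dunmere=14 Fernhollow=9 Ironridge=15 Juniper=13 → close Dunmere (overflow 9)
  14÷4 = 3 each, +1 to first 2
Round 4: Cedarfen=22 Fernhollow=13 Ironridge=18 Juniper=16 → close Cedarfen (overflow 12)
  22÷3 = 7 each, +1 to first 1
Round 5: Fernhollow=21 Ironridge=25 Juniper=23 → close Juniper (overflow 18)
  23÷2 = 11 each, +1 to first 1
Round 6: Fernhollow=33 Ironridge=36 → close Fernhollow (overflow 26)
  33÷1 = 33 each, +1 to first 0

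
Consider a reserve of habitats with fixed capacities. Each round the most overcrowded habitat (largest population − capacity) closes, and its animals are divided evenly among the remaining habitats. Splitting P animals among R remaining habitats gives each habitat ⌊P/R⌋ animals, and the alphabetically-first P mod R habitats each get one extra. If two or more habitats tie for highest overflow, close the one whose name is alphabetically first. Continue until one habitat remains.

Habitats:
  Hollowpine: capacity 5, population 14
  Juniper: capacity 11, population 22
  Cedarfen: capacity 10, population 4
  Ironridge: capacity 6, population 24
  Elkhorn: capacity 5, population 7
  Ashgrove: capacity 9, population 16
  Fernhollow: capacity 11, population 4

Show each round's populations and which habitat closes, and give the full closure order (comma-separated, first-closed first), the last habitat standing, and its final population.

Closure order: Ironridge, Juniper, Hollowpine, Ashgrove, Elkhorn, Cedarfen
Last habitat: Fernhollow with 91 animals

Round 1: Ashgrove=16 Cedarfen=4 Elkhorn=7 Fernhollow=4 Hollowpine=14 Ironridge=24 Juniper=22 → close Ironridge (overflow 18)
  24÷6 = 4 each, +1 to first 0
Round 2: Ashgrove=20 Cedarfen=8 Elkhorn=11 Fernhollow=8 Hollowpine=18 Juniper=26 → close Juniper (overflow 15)
  26÷5 = 5 each, +1 to first 1
Round 3: Ashgrove=26 Cedarfen=13 Elkhorn=16 Fernhollow=13 Hollowpine=23 → close Hollowpine (overflow 18)
  23÷4 = 5 each, +1 to first 3
Round 4: Ashgrove=32 Cedarfen=19 Elkhorn=22 Fernhollow=18 → close Ashgrove (overflow 23)
  32÷3 = 10 each, +1 to first 2
Round 5: Cedarfen=30 Elkhorn=33 Fernhollow=28 → close Elkhorn (overflow 28)
  33÷2 = 16 each, +1 to first 1
Round 6: Cedarfen=47 Fernhollow=44 → close Cedarfen (overflow 37)
  47÷1 = 47 each, +1 to first 0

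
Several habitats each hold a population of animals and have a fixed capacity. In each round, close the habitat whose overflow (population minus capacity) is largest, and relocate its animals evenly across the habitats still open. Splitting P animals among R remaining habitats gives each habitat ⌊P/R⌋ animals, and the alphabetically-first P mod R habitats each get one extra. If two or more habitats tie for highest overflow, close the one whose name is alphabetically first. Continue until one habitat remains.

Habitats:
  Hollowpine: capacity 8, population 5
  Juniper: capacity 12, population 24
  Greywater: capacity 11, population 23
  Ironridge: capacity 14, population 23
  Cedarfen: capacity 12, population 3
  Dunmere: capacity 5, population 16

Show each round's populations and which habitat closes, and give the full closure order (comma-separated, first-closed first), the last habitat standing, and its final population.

Closure order: Greywater, Dunmere, Juniper, Ironridge, Hollowpine
Last habitat: Cedarfen with 94 animals

Round 1: Cedarfen=3 Dunmere=16 Greywater=23 Hollowpine=5 Ironridge=23 Juniper=24 → close Greywater (overflow 12)
  23÷5 = 4 each, +1 to first 3
Round 2: Cedarfen=8 Dunmere=21 Hollowpine=10 Ironridge=27 Juniper=28 → close Dunmere (overflow 16)
  21÷4 = 5 each, +1 to first 1
Round 3: Cedarfen=14 Hollowpine=15 Ironridge=32 Juniper=33 → close Juniper (overflow 21)
  33÷3 = 11 each, +1 to first 0
Round 4: Cedarfen=25 Hollowpine=26 Ironridge=43 → close Ironridge (overflow 29)
  43÷2 = 21 each, +1 to first 1
Round 5: Cedarfen=47 Hollowpine=47 → close Hollowpine (overflow 39)
  47÷1 = 47 each, +1 to first 0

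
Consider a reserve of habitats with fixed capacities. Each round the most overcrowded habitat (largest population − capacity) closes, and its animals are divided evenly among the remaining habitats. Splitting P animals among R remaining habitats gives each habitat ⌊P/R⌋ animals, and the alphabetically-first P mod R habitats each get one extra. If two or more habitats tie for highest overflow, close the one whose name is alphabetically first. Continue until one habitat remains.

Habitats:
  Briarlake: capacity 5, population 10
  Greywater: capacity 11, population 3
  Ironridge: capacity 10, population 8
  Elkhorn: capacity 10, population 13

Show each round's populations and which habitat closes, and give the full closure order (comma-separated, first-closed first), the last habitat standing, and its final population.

Round 1: Briarlake=10 Elkhorn=13 Greywater=3 Ironridge=8 → close Briarlake (overflow 5)
  10÷3 = 3 each, +1 to first 1
Round 2: Elkhorn=17 Greywater=6 Ironridge=11 → close Elkhorn (overflow 7)
  17÷2 = 8 each, +1 to first 1
Round 3: Greywater=15 Ironridge=19 → close Ironridge (overflow 9)
  19÷1 = 19 each, +1 to first 0

Closure order: Briarlake, Elkhorn, Ironridge
Last habitat: Greywater with 34 animals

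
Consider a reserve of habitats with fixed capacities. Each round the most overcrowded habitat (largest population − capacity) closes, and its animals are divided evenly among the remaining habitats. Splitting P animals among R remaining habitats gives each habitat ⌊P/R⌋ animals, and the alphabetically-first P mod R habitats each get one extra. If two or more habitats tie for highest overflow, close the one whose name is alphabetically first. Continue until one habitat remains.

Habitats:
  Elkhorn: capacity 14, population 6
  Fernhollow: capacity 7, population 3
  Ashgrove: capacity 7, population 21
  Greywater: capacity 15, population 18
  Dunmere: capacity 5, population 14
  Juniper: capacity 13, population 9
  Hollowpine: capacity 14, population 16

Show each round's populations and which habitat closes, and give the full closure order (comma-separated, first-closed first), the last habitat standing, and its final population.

Round 1: Ashgrove=21 Dunmere=14 Elkhorn=6 Fernhollow=3 Greywater=18 Hollowpine=16 Juniper=9 → close Ashgrove (overflow 14)
  21÷6 = 3 each, +1 to first 3
Round 2: Dunmere=18 Elkhorn=10 Fernhollow=7 Greywater=21 Hollowpine=19 Juniper=12 → close Dunmere (overflow 13)
  18÷5 = 3 each, +1 to first 3
Round 3: Elkhorn=14 Fernhollow=11 Greywater=25 Hollowpine=22 Juniper=15 → close Greywater (overflow 10)
  25÷4 = 6 each, +1 to first 1
Round 4: Elkhorn=21 Fernhollow=17 Hollowpine=28 Juniper=21 → close Hollowpine (overflow 14)
  28÷3 = 9 each, +1 to first 1
Round 5: Elkhorn=31 Fernhollow=26 Juniper=30 → close Fernhollow (overflow 19)
  26÷2 = 13 each, +1 to first 0
Round 6: Elkhorn=44 Juniper=43 → close Elkhorn (overflow 30)
  44÷1 = 44 each, +1 to first 0

Closure order: Ashgrove, Dunmere, Greywater, Hollowpine, Fernhollow, Elkhorn
Last habitat: Juniper with 87 animals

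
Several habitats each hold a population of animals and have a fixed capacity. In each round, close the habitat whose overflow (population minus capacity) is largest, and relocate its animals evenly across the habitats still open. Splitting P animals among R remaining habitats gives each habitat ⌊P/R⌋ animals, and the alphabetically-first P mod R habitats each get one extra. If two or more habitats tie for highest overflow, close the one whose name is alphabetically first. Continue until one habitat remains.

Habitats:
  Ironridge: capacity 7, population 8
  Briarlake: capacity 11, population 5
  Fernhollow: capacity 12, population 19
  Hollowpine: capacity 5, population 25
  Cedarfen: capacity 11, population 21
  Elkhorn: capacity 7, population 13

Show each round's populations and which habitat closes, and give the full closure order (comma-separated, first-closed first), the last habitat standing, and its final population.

Round 1: Briarlake=5 Cedarfen=21 Elkhorn=13 Fernhollow=19 Hollowpine=25 Ironridge=8 → close Hollowpine (overflow 20)
  25÷5 = 5 each, +1 to first 0
Round 2: Briarlake=10 Cedarfen=26 Elkhorn=18 Fernhollow=24 Ironridge=13 → close Cedarfen (overflow 15)
  26÷4 = 6 each, +1 to first 2
Round 3: Briarlake=17 Elkhorn=25 Fernhollow=30 Ironridge=19 → close Elkhorn (overflow 18)
  25÷3 = 8 each, +1 to first 1
Round 4: Briarlake=26 Fernhollow=38 Ironridge=27 → close Fernhollow (overflow 26)
  38÷2 = 19 each, +1 to first 0
Round 5: Briarlake=45 Ironridge=46 → close Ironridge (overflow 39)
  46÷1 = 46 each, +1 to first 0

Closure order: Hollowpine, Cedarfen, Elkhorn, Fernhollow, Ironridge
Last habitat: Briarlake with 91 animals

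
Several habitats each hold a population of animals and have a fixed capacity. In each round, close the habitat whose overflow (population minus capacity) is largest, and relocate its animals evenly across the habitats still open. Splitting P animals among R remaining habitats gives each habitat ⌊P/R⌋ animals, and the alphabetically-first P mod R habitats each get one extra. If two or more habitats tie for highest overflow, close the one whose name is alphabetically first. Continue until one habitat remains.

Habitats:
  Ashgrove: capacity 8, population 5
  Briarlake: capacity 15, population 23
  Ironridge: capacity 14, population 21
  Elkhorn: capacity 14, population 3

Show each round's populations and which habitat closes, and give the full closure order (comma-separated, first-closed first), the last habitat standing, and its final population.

Round 1: Ashgrove=5 Briarlake=23 Elkhorn=3 Ironridge=21 → close Briarlake (overflow 8)
  23÷3 = 7 each, +1 to first 2
Round 2: Ashgrove=13 Elkhorn=11 Ironridge=28 → close Ironridge (overflow 14)
  28÷2 = 14 each, +1 to first 0
Round 3: Ashgrove=27 Elkhorn=25 → close Ashgrove (overflow 19)
  27÷1 = 27 each, +1 to first 0

Closure order: Briarlake, Ironridge, Ashgrove
Last habitat: Elkhorn with 52 animals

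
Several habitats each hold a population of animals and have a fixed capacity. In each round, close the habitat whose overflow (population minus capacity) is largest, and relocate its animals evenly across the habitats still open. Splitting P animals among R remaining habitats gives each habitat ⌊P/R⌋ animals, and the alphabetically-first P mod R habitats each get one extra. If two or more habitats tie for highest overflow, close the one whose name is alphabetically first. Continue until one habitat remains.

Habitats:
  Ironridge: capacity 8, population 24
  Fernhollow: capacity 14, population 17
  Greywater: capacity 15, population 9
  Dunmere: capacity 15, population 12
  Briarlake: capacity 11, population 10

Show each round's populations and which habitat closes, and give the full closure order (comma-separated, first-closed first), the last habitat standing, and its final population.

Round 1: Briarlake=10 Dunmere=12 Fernhollow=17 Greywater=9 Ironridge=24 → close Ironridge (overflow 16)
  24÷4 = 6 each, +1 to first 0
Round 2: Briarlake=16 Dunmere=18 Fernhollow=23 Greywater=15 → close Fernhollow (overflow 9)
  23÷3 = 7 each, +1 to first 2
Round 3: Briarlake=24 Dunmere=26 Greywater=22 → close Briarlake (overflow 13)
  24÷2 = 12 each, +1 to first 0
Round 4: Dunmere=38 Greywater=34 → close Dunmere (overflow 23)
  38÷1 = 38 each, +1 to first 0

Closure order: Ironridge, Fernhollow, Briarlake, Dunmere
Last habitat: Greywater with 72 animals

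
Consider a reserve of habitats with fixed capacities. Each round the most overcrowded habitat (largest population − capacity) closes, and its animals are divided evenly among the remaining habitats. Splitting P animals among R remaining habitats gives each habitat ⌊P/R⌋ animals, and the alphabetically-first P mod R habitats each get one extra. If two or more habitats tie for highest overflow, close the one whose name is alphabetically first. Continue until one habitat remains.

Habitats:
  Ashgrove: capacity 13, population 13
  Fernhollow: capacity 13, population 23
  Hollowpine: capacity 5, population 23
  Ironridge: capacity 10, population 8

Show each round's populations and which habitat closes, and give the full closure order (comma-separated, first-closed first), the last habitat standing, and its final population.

Round 1: Ashgrove=13 Fernhollow=23 Hollowpine=23 Ironridge=8 → close Hollowpine (overflow 18)
  23÷3 = 7 each, +1 to first 2
Round 2: Ashgrove=21 Fernhollow=31 Ironridge=15 → close Fernhollow (overflow 18)
  31÷2 = 15 each, +1 to first 1
Round 3: Ashgrove=37 Ironridge=30 → close Ashgrove (overflow 24)
  37÷1 = 37 each, +1 to first 0

Closure order: Hollowpine, Fernhollow, Ashgrove
Last habitat: Ironridge with 67 animals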